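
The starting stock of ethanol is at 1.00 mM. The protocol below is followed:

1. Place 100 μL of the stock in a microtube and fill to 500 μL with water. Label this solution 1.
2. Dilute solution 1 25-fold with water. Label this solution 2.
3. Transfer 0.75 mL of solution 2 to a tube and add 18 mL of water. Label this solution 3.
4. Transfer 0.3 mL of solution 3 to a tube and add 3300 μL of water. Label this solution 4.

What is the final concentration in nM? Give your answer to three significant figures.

Step 1: 100 μL brought to 500 μL → factor 500/100 = 5
Step 2: 25-fold → factor 25
Step 3: 0.75 mL + 18 mL = 18.75 mL total → factor 18.75/0.75 = 25
Step 4: 0.3 mL + 3300 μL = 3.6 mL total → factor 3.6/0.3 = 12
Overall dilution factor = 5 × 25 × 25 × 12 = 37500
Final = 1.00 mM / 37500 = 2.667 × 10^-5 mM = 26.7 nM

26.7 nM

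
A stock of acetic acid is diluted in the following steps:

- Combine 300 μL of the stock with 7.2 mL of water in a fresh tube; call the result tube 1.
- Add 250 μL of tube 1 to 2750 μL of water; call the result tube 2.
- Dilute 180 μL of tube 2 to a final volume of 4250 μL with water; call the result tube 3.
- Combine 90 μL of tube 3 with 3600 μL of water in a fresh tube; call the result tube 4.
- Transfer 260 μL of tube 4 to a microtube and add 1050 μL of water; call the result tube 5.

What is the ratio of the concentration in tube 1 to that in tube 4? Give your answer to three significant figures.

1.16 × 10^4

Step 1: 300 μL + 7.2 mL = 7500 μL total → factor 7500/300 = 25
Step 2: 250 μL + 2750 μL = 3000 μL total → factor 3000/250 = 12
Step 3: 180 μL brought to 4250 μL → factor 4250/180 = 23.611
Step 4: 90 μL + 3600 μL = 3690 μL total → factor 3690/90 = 41
Dilution factor to tube 1 = 25; to tube 4 = 2.9042 × 10^5
[tube 1]/[tube 4] = (factor to tube 4)/(factor to tube 1) = 2.9042 × 10^5/25 = 1.16 × 10^4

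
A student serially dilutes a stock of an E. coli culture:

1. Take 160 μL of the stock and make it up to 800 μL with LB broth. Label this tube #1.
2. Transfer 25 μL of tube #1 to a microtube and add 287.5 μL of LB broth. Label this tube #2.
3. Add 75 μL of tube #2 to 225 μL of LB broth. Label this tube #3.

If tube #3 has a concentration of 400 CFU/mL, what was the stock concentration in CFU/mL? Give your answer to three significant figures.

1.00 × 10^5 CFU/mL

Step 1: 160 μL brought to 800 μL → factor 800/160 = 5
Step 2: 25 μL + 287.5 μL = 312.5 μL total → factor 312.5/25 = 12.5
Step 3: 75 μL + 225 μL = 300 μL total → factor 300/75 = 4
Overall dilution factor = 5 × 12.5 × 4 = 250
Stock = 400 CFU/mL × 250 = 1.00 × 10^5 CFU/mL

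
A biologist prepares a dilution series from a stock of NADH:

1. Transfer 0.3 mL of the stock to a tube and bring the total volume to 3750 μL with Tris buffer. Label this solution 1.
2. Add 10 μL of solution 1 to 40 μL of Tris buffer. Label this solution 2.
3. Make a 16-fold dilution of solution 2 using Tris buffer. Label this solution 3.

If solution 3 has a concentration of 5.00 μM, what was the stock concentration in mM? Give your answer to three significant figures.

5.00 mM

Step 1: 0.3 mL brought to 3750 μL → factor 3.75/0.3 = 12.5
Step 2: 10 μL + 40 μL = 50 μL total → factor 50/10 = 5
Step 3: 16-fold → factor 16
Overall dilution factor = 12.5 × 5 × 16 = 1000
Stock = 5.00 μM × 1000 = 5000 μM = 5.00 mM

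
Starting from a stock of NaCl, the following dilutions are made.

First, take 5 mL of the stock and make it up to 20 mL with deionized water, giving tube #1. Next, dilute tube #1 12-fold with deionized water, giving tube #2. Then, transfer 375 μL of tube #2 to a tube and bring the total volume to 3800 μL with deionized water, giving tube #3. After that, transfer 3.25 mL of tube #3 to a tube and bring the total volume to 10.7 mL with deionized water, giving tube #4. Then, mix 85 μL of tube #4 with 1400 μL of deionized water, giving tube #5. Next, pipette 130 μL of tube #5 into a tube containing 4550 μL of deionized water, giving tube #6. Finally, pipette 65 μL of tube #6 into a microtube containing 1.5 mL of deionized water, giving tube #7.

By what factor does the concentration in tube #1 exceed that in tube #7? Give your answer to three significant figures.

Step 1: 5 mL brought to 20 mL → factor 20/5 = 4
Step 2: 12-fold → factor 12
Step 3: 375 μL brought to 3800 μL → factor 3800/375 = 10.133
Step 4: 3.25 mL brought to 10.7 mL → factor 10.7/3.25 = 3.2923
Step 5: 85 μL + 1400 μL = 1485 μL total → factor 1485/85 = 17.471
Step 6: 130 μL + 4550 μL = 4680 μL total → factor 4680/130 = 36
Step 7: 65 μL + 1.5 mL = 1565 μL total → factor 1565/65 = 24.077
Dilution factor to tube #1 = 4; to tube #7 = 2.425 × 10^7
[tube #1]/[tube #7] = (factor to tube #7)/(factor to tube #1) = 2.425 × 10^7/4 = 6.06 × 10^6

6.06 × 10^6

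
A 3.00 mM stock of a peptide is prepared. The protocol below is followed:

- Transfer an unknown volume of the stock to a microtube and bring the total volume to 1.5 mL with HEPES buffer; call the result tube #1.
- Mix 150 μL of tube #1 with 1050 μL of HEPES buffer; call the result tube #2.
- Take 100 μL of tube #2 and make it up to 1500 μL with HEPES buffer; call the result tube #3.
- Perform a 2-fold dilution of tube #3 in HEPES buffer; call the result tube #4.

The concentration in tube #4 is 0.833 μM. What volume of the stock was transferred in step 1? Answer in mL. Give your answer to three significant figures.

Step 1: v brought to 1.5 mL → factor = 1.5 mL/v
Step 2: 150 μL + 1050 μL = 1200 μL total → factor 1200/150 = 8
Step 3: 100 μL brought to 1500 μL → factor 1500/100 = 15
Step 4: 2-fold → factor 2
Product of known-step factors = 240
Overall factor = 3.00 mM / (0.833 μM) = 3601.4
Step-1 factor = 3601.4 / 240 = 15.006
v = 1.5 mL / 15.006 = 0.100 mL

0.100 mL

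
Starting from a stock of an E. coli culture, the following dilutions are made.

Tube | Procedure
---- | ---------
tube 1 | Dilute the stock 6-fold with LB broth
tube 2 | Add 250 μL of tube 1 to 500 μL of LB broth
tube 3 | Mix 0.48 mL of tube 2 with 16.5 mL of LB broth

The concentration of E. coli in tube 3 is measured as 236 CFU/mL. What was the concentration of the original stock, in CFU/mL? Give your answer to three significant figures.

Step 1: 6-fold → factor 6
Step 2: 250 μL + 500 μL = 750 μL total → factor 750/250 = 3
Step 3: 0.48 mL + 16.5 mL = 16.98 mL total → factor 16.98/0.48 = 35.375
Overall dilution factor = 6 × 3 × 35.375 = 636.75
Stock = 236 CFU/mL × 636.75 = 1.50 × 10^5 CFU/mL

1.50 × 10^5 CFU/mL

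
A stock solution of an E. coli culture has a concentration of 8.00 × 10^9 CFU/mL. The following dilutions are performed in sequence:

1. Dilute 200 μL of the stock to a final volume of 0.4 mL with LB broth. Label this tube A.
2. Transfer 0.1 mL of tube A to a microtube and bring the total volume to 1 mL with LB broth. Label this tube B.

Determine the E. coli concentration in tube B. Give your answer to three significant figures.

4.00 × 10^8 CFU/mL

Step 1: 200 μL brought to 0.4 mL → factor 400/200 = 2
Step 2: 0.1 mL brought to 1 mL → factor 1/0.1 = 10
Overall dilution factor = 2 × 10 = 20
Final = 8.00 × 10^9 CFU/mL / 20 = 4.00 × 10^8 CFU/mL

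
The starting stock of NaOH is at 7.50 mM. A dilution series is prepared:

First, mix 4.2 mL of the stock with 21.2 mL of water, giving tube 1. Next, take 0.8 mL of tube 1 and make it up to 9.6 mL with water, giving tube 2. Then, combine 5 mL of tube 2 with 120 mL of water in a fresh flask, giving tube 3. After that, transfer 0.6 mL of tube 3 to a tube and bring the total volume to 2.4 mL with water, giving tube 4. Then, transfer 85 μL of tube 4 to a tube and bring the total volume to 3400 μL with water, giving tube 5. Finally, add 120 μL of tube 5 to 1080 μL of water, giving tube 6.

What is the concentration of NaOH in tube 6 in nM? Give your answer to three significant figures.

2.58 nM

Step 1: 4.2 mL + 21.2 mL = 25.4 mL total → factor 25.4/4.2 = 6.0476
Step 2: 0.8 mL brought to 9.6 mL → factor 9.6/0.8 = 12
Step 3: 5 mL + 120 mL = 125 mL total → factor 125/5 = 25
Step 4: 0.6 mL brought to 2.4 mL → factor 2.4/0.6 = 4
Step 5: 85 μL brought to 3400 μL → factor 3400/85 = 40
Step 6: 120 μL + 1080 μL = 1200 μL total → factor 1200/120 = 10
Overall dilution factor = 6.0476 × 12 × 25 × 4 × 40 × 10 = 2.9029 × 10^6
Final = 7.50 mM / 2.9029 × 10^6 = 2.584 × 10^-6 mM = 2.58 nM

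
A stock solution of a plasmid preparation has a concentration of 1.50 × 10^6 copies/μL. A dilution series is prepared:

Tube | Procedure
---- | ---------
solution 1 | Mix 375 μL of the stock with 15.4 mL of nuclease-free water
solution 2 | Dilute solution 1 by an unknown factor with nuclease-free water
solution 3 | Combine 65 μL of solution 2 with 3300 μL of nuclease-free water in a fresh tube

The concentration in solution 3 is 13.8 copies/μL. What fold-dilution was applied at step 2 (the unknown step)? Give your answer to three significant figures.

Step 1: 375 μL + 15.4 mL = 15775 μL total → factor 15775/375 = 42.067
Step 2: unknown factor x
Step 3: 65 μL + 3300 μL = 3365 μL total → factor 3365/65 = 51.769
Product of known-step factors = 2177.8
Overall factor = 1.50 × 10^6 copies/μL / (13.8 copies/μL) = 1.087 × 10^5
x = 1.087 × 10^5 / 2177.8 = 49.9

49.9-fold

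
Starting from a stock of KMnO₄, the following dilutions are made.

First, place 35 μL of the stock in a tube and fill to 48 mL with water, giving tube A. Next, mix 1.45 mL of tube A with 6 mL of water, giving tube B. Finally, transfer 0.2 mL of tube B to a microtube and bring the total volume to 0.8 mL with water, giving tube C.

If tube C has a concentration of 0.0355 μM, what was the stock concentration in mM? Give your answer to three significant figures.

1.00 mM

Step 1: 35 μL brought to 48 mL → factor 48000/35 = 1371.4
Step 2: 1.45 mL + 6 mL = 7.45 mL total → factor 7.45/1.45 = 5.1379
Step 3: 0.2 mL brought to 0.8 mL → factor 0.8/0.2 = 4
Overall dilution factor = 1371.4 × 5.1379 × 4 = 28185
Stock = 0.0355 μM × 28185 = 1001 μM = 1.00 mM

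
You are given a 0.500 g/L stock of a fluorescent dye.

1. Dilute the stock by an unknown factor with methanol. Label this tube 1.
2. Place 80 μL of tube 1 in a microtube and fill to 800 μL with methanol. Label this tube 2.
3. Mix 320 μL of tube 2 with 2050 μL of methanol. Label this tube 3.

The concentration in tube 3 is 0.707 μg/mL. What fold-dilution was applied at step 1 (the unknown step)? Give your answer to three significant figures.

9.55-fold

Step 1: unknown factor x
Step 2: 80 μL brought to 800 μL → factor 800/80 = 10
Step 3: 320 μL + 2050 μL = 2370 μL total → factor 2370/320 = 7.4062
Product of known-step factors = 74.062
Overall factor = 0.500 g/L / (0.707 μg/mL) = 707.21
x = 707.21 / 74.062 = 9.55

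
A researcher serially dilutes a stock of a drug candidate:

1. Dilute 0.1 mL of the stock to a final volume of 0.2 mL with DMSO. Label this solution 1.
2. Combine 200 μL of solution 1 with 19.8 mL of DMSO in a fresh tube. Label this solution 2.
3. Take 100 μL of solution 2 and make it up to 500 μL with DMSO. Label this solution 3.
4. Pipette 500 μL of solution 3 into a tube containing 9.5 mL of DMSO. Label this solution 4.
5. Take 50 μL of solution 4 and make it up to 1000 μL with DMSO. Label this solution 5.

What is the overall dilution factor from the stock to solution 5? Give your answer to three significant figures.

4.00 × 10^5

Step 1: 0.1 mL brought to 0.2 mL → factor 0.2/0.1 = 2
Step 2: 200 μL + 19.8 mL = 20000 μL total → factor 20000/200 = 100
Step 3: 100 μL brought to 500 μL → factor 500/100 = 5
Step 4: 500 μL + 9.5 mL = 10000 μL total → factor 10000/500 = 20
Step 5: 50 μL brought to 1000 μL → factor 1000/50 = 20
Overall dilution factor = 2 × 100 × 5 × 20 × 20 = 4 × 10^5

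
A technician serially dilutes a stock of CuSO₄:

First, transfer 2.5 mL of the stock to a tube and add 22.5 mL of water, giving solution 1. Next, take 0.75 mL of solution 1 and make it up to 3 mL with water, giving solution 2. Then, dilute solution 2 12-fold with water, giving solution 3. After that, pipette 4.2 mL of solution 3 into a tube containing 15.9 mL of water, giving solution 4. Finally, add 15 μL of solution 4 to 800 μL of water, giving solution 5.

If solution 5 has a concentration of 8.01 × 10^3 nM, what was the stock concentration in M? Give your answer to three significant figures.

Step 1: 2.5 mL + 22.5 mL = 25 mL total → factor 25/2.5 = 10
Step 2: 0.75 mL brought to 3 mL → factor 3/0.75 = 4
Step 3: 12-fold → factor 12
Step 4: 4.2 mL + 15.9 mL = 20.1 mL total → factor 20.1/4.2 = 4.7857
Step 5: 15 μL + 800 μL = 815 μL total → factor 815/15 = 54.333
Overall dilution factor = 10 × 4 × 12 × 4.7857 × 54.333 = 1.2481 × 10^5
Stock = 8.01 × 10^3 nM × 1.2481 × 10^5 = 9.997 × 10^8 nM = 1.00 M

1.00 M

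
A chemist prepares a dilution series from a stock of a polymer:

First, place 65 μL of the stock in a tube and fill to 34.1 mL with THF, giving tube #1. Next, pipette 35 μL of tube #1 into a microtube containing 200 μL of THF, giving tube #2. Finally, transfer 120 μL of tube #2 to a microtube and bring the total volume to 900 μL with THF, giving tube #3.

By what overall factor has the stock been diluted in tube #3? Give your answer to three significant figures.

Step 1: 65 μL brought to 34.1 mL → factor 34100/65 = 524.62
Step 2: 35 μL + 200 μL = 235 μL total → factor 235/35 = 6.7143
Step 3: 120 μL brought to 900 μL → factor 900/120 = 7.5
Overall dilution factor = 524.62 × 6.7143 × 7.5 = 26418

2.64 × 10^4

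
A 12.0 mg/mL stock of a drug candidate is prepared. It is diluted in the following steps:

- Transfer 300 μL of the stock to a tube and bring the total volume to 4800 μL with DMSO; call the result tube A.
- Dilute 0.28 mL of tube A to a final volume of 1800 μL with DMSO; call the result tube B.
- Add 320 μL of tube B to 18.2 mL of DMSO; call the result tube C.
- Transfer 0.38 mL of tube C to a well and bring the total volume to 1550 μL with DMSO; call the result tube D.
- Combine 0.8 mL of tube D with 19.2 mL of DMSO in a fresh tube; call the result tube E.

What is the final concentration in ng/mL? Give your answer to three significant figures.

19.8 ng/mL

Step 1: 300 μL brought to 4800 μL → factor 4800/300 = 16
Step 2: 0.28 mL brought to 1800 μL → factor 1.8/0.28 = 6.4286
Step 3: 320 μL + 18.2 mL = 18520 μL total → factor 18520/320 = 57.875
Step 4: 0.38 mL brought to 1550 μL → factor 1.55/0.38 = 4.0789
Step 5: 0.8 mL + 19.2 mL = 20 mL total → factor 20/0.8 = 25
Overall dilution factor = 16 × 6.4286 × 57.875 × 4.0789 × 25 = 6.0703 × 10^5
Final = 12.0 mg/mL / 6.0703 × 10^5 = 1.977 × 10^-5 mg/mL = 19.8 ng/mL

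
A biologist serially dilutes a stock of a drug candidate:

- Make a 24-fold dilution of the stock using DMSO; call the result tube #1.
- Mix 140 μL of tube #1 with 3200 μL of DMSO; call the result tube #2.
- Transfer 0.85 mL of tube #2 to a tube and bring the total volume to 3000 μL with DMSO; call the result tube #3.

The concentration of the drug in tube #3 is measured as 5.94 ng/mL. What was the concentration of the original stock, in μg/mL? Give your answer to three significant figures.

Step 1: 24-fold → factor 24
Step 2: 140 μL + 3200 μL = 3340 μL total → factor 3340/140 = 23.857
Step 3: 0.85 mL brought to 3000 μL → factor 3/0.85 = 3.5294
Overall dilution factor = 24 × 23.857 × 3.5294 = 2020.8
Stock = 5.94 ng/mL × 2020.8 = 1.200 × 10^4 ng/mL = 12.0 μg/mL

12.0 μg/mL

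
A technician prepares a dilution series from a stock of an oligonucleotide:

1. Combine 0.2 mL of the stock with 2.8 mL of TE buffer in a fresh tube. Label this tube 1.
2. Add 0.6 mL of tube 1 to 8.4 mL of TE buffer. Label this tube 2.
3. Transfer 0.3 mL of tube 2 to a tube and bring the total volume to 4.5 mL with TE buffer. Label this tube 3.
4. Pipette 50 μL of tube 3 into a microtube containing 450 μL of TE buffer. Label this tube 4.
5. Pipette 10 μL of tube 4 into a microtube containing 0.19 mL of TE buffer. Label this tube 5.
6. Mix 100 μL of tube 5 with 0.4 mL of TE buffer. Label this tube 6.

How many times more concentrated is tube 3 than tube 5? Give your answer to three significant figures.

200

Step 1: 0.2 mL + 2.8 mL = 3 mL total → factor 3/0.2 = 15
Step 2: 0.6 mL + 8.4 mL = 9 mL total → factor 9/0.6 = 15
Step 3: 0.3 mL brought to 4.5 mL → factor 4.5/0.3 = 15
Step 4: 50 μL + 450 μL = 500 μL total → factor 500/50 = 10
Step 5: 10 μL + 0.19 mL = 200 μL total → factor 200/10 = 20
Dilution factor to tube 3 = 3375; to tube 5 = 6.75 × 10^5
[tube 3]/[tube 5] = (factor to tube 5)/(factor to tube 3) = 6.75 × 10^5/3375 = 200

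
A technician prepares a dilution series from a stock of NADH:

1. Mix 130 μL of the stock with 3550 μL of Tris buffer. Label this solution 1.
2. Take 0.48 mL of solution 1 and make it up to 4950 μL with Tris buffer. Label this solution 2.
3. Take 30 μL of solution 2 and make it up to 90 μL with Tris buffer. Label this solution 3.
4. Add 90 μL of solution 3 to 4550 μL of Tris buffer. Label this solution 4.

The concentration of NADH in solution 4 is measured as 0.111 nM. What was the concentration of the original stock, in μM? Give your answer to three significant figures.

Step 1: 130 μL + 3550 μL = 3680 μL total → factor 3680/130 = 28.308
Step 2: 0.48 mL brought to 4950 μL → factor 4.95/0.48 = 10.312
Step 3: 30 μL brought to 90 μL → factor 90/30 = 3
Step 4: 90 μL + 4550 μL = 4640 μL total → factor 4640/90 = 51.556
Overall dilution factor = 28.308 × 10.312 × 3 × 51.556 = 45151
Stock = 0.111 nM × 45151 = 5012 nM = 5.01 μM

5.01 μM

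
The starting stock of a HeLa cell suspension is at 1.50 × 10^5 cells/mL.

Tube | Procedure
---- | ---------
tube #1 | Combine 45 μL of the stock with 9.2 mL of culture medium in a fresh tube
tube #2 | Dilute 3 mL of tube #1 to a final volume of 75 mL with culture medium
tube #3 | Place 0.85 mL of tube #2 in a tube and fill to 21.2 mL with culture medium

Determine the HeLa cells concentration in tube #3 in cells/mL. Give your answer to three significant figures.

Step 1: 45 μL + 9.2 mL = 9245 μL total → factor 9245/45 = 205.44
Step 2: 3 mL brought to 75 mL → factor 75/3 = 25
Step 3: 0.85 mL brought to 21.2 mL → factor 21.2/0.85 = 24.941
Overall dilution factor = 205.44 × 25 × 24.941 = 1.281 × 10^5
Final = 1.50 × 10^5 cells/mL / 1.281 × 10^5 = 1.17 cells/mL

1.17 cells/mL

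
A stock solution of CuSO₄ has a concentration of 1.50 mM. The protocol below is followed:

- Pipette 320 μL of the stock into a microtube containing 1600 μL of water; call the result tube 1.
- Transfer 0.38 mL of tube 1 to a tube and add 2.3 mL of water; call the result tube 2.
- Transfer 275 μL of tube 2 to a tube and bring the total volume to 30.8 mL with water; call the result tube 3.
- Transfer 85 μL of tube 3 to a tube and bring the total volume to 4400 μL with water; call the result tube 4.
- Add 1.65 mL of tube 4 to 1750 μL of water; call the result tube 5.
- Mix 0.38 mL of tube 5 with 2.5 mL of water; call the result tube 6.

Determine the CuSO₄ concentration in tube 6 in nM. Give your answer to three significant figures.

0.392 nM

Step 1: 320 μL + 1600 μL = 1920 μL total → factor 1920/320 = 6
Step 2: 0.38 mL + 2.3 mL = 2.68 mL total → factor 2.68/0.38 = 7.0526
Step 3: 275 μL brought to 30.8 mL → factor 30800/275 = 112
Step 4: 85 μL brought to 4400 μL → factor 4400/85 = 51.765
Step 5: 1.65 mL + 1750 μL = 3.4 mL total → factor 3.4/1.65 = 2.0606
Step 6: 0.38 mL + 2.5 mL = 2.88 mL total → factor 2.88/0.38 = 7.5789
Overall dilution factor = 6 × 7.0526 × 112 × 51.765 × 2.0606 × 7.5789 = 3.8314 × 10^6
Final = 1.50 mM / 3.8314 × 10^6 = 3.915 × 10^-7 mM = 0.392 nM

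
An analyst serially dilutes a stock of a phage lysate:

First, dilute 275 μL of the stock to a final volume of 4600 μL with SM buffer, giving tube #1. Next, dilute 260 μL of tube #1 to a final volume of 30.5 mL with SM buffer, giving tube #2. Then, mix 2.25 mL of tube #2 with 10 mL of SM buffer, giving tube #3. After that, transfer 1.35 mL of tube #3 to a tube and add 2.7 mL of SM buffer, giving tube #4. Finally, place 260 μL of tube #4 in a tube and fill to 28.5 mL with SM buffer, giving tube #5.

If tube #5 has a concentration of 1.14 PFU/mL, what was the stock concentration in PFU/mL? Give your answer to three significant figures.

4.01 × 10^6 PFU/mL

Step 1: 275 μL brought to 4600 μL → factor 4600/275 = 16.727
Step 2: 260 μL brought to 30.5 mL → factor 30500/260 = 117.31
Step 3: 2.25 mL + 10 mL = 12.25 mL total → factor 12.25/2.25 = 5.4444
Step 4: 1.35 mL + 2.7 mL = 4.05 mL total → factor 4.05/1.35 = 3
Step 5: 260 μL brought to 28.5 mL → factor 28500/260 = 109.62
Overall dilution factor = 16.727 × 117.31 × 5.4444 × 3 × 109.62 = 3.5132 × 10^6
Stock = 1.14 PFU/mL × 3.5132 × 10^6 = 4.01 × 10^6 PFU/mL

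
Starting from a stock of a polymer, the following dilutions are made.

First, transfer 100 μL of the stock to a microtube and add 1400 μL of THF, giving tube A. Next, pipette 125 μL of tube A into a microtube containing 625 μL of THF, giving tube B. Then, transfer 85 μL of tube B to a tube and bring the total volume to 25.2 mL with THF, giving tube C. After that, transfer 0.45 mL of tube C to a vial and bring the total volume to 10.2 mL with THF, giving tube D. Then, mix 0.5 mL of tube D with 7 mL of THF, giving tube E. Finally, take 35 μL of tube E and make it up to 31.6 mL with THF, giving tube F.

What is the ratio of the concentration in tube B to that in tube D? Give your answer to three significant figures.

Step 1: 100 μL + 1400 μL = 1500 μL total → factor 1500/100 = 15
Step 2: 125 μL + 625 μL = 750 μL total → factor 750/125 = 6
Step 3: 85 μL brought to 25.2 mL → factor 25200/85 = 296.47
Step 4: 0.45 mL brought to 10.2 mL → factor 10.2/0.45 = 22.667
Dilution factor to tube B = 90; to tube D = 6.048 × 10^5
[tube B]/[tube D] = (factor to tube D)/(factor to tube B) = 6.048 × 10^5/90 = 6.72 × 10^3

6.72 × 10^3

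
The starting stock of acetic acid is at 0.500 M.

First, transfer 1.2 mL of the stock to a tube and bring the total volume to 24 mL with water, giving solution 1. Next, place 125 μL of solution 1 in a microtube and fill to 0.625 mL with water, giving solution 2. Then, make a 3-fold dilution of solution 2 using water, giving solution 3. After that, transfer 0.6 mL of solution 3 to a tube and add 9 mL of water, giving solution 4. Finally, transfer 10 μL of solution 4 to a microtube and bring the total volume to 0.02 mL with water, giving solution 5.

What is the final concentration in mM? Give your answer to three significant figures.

Step 1: 1.2 mL brought to 24 mL → factor 24/1.2 = 20
Step 2: 125 μL brought to 0.625 mL → factor 625/125 = 5
Step 3: 3-fold → factor 3
Step 4: 0.6 mL + 9 mL = 9.6 mL total → factor 9.6/0.6 = 16
Step 5: 10 μL brought to 0.02 mL → factor 20/10 = 2
Overall dilution factor = 20 × 5 × 3 × 16 × 2 = 9600
Final = 0.500 M / 9600 = 5.208 × 10^-5 M = 0.0521 mM

0.0521 mM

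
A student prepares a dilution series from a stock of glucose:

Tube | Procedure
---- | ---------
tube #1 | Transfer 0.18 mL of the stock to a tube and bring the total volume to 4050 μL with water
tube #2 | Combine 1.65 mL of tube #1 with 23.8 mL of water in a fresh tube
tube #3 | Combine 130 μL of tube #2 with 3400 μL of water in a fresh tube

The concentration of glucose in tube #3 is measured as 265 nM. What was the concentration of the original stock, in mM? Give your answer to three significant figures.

Step 1: 0.18 mL brought to 4050 μL → factor 4.05/0.18 = 22.5
Step 2: 1.65 mL + 23.8 mL = 25.45 mL total → factor 25.45/1.65 = 15.424
Step 3: 130 μL + 3400 μL = 3530 μL total → factor 3530/130 = 27.154
Overall dilution factor = 22.5 × 15.424 × 27.154 = 9423.6
Stock = 265 nM × 9423.6 = 2.497 × 10^6 nM = 2.50 mM

2.50 mM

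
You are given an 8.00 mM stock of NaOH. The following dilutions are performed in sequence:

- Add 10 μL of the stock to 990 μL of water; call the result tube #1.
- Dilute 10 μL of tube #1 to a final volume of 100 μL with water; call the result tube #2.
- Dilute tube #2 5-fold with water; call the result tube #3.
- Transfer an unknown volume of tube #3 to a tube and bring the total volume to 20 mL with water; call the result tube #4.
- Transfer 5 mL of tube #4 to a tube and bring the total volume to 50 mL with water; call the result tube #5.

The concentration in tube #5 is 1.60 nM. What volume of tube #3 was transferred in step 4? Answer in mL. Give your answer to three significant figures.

0.200 mL

Step 1: 10 μL + 990 μL = 1000 μL total → factor 1000/10 = 100
Step 2: 10 μL brought to 100 μL → factor 100/10 = 10
Step 3: 5-fold → factor 5
Step 4: v brought to 20 mL → factor = 20 mL/v
Step 5: 5 mL brought to 50 mL → factor 50/5 = 10
Product of known-step factors = 50000
Overall factor = 8.00 mM / (1.60 nM) = 5 × 10^6
Step-4 factor = 5 × 10^6 / 50000 = 100
v = 20 mL / 100 = 0.200 mL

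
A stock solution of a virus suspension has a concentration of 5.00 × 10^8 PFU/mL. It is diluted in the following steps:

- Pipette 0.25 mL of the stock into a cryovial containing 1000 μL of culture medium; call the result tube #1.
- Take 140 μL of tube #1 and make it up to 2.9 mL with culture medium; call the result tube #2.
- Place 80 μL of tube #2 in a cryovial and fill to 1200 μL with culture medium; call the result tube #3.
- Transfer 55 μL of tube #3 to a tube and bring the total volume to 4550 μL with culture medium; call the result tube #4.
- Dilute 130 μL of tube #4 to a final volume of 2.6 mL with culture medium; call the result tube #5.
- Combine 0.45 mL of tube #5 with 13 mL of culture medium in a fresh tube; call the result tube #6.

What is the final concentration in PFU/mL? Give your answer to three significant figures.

Step 1: 0.25 mL + 1000 μL = 1.25 mL total → factor 1.25/0.25 = 5
Step 2: 140 μL brought to 2.9 mL → factor 2900/140 = 20.714
Step 3: 80 μL brought to 1200 μL → factor 1200/80 = 15
Step 4: 55 μL brought to 4550 μL → factor 4550/55 = 82.727
Step 5: 130 μL brought to 2.6 mL → factor 2600/130 = 20
Step 6: 0.45 mL + 13 mL = 13.45 mL total → factor 13.45/0.45 = 29.889
Overall dilution factor = 5 × 20.714 × 15 × 82.727 × 20 × 29.889 = 7.6828 × 10^7
Final = 5.00 × 10^8 PFU/mL / 7.6828 × 10^7 = 6.51 PFU/mL

6.51 PFU/mL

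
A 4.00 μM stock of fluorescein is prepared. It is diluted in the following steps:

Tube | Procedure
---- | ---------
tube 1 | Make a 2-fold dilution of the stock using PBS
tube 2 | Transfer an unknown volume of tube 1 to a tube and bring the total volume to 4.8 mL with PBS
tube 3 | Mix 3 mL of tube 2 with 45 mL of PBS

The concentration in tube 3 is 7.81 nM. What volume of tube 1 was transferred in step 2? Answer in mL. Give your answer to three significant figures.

Step 1: 2-fold → factor 2
Step 2: v brought to 4.8 mL → factor = 4.8 mL/v
Step 3: 3 mL + 45 mL = 48 mL total → factor 48/3 = 16
Product of known-step factors = 32
Overall factor = 4.00 μM / (7.81 nM) = 512.16
Step-2 factor = 512.16 / 32 = 16.005
v = 4.8 mL / 16.005 = 0.300 mL

0.300 mL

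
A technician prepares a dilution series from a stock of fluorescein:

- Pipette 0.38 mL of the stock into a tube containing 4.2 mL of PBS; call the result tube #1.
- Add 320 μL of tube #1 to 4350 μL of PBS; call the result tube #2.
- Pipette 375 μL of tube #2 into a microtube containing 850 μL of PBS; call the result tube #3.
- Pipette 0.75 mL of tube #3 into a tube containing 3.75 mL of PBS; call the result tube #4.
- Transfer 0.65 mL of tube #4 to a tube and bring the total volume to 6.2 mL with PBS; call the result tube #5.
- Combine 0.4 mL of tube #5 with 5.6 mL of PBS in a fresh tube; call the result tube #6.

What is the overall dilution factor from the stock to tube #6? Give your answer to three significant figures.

Step 1: 0.38 mL + 4.2 mL = 4.58 mL total → factor 4.58/0.38 = 12.053
Step 2: 320 μL + 4350 μL = 4670 μL total → factor 4670/320 = 14.594
Step 3: 375 μL + 850 μL = 1225 μL total → factor 1225/375 = 3.2667
Step 4: 0.75 mL + 3.75 mL = 4.5 mL total → factor 4.5/0.75 = 6
Step 5: 0.65 mL brought to 6.2 mL → factor 6.2/0.65 = 9.5385
Step 6: 0.4 mL + 5.6 mL = 6 mL total → factor 6/0.4 = 15
Overall dilution factor = 12.053 × 14.594 × 3.2667 × 6 × 9.5385 × 15 = 4.9326 × 10^5

4.93 × 10^5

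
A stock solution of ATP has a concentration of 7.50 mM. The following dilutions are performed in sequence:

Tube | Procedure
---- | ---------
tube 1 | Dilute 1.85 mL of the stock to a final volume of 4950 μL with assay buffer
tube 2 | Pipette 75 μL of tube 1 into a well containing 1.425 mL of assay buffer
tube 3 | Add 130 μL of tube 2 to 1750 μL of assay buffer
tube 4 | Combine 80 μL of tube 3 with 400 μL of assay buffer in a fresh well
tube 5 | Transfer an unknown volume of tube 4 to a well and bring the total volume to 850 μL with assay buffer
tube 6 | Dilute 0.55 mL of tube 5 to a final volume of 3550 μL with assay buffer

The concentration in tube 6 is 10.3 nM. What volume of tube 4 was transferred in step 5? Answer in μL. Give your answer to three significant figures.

35.0 μL

Step 1: 1.85 mL brought to 4950 μL → factor 4.95/1.85 = 2.6757
Step 2: 75 μL + 1.425 mL = 1500 μL total → factor 1500/75 = 20
Step 3: 130 μL + 1750 μL = 1880 μL total → factor 1880/130 = 14.462
Step 4: 80 μL + 400 μL = 480 μL total → factor 480/80 = 6
Step 5: v brought to 850 μL → factor = 850 μL/v
Step 6: 0.55 mL brought to 3550 μL → factor 3.55/0.55 = 6.4545
Product of known-step factors = 29971
Overall factor = 7.50 mM / (10.3 nM) = 7.2816 × 10^5
Step-5 factor = 7.2816 × 10^5 / 29971 = 24.296
v = 850 μL / 24.296 = 35.0 μL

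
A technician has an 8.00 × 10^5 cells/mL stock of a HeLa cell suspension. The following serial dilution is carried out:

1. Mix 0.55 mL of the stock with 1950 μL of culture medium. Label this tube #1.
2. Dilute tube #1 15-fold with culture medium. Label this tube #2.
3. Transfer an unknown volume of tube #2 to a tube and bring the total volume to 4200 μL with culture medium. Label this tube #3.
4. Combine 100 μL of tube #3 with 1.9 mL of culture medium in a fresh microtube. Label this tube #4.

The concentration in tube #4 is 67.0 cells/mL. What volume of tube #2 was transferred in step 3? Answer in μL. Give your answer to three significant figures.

Step 1: 0.55 mL + 1950 μL = 2.5 mL total → factor 2.5/0.55 = 4.5455
Step 2: 15-fold → factor 15
Step 3: v brought to 4200 μL → factor = 4200 μL/v
Step 4: 100 μL + 1.9 mL = 2000 μL total → factor 2000/100 = 20
Product of known-step factors = 1363.6
Overall factor = 8.00 × 10^5 cells/mL / (67.0 cells/mL) = 11940
Step-3 factor = 11940 / 1363.6 = 8.7562
v = 4200 μL / 8.7562 = 480 μL

480 μL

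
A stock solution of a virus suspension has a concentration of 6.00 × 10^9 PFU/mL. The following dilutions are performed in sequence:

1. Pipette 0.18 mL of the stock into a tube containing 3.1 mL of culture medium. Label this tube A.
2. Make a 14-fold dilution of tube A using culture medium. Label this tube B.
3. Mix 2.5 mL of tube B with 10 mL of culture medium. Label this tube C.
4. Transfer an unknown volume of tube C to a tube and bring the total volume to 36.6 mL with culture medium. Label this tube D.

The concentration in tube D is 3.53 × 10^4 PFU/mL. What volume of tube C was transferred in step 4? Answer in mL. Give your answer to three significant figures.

Step 1: 0.18 mL + 3.1 mL = 3.28 mL total → factor 3.28/0.18 = 18.222
Step 2: 14-fold → factor 14
Step 3: 2.5 mL + 10 mL = 12.5 mL total → factor 12.5/2.5 = 5
Step 4: v brought to 36.6 mL → factor = 36.6 mL/v
Product of known-step factors = 1275.6
Overall factor = 6.00 × 10^9 PFU/mL / (3.53 × 10^4 PFU/mL) = 1.6997 × 10^5
Step-4 factor = 1.6997 × 10^5 / 1275.6 = 133.25
v = 36.6 mL / 133.25 = 0.275 mL

0.275 mL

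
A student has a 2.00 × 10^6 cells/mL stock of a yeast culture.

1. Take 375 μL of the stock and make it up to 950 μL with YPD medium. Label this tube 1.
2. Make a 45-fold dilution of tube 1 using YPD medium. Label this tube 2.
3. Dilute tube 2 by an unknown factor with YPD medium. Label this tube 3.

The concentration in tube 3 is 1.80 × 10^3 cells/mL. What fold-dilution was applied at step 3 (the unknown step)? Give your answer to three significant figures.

9.75-fold

Step 1: 375 μL brought to 950 μL → factor 950/375 = 2.5333
Step 2: 45-fold → factor 45
Step 3: unknown factor x
Product of known-step factors = 114
Overall factor = 2.00 × 10^6 cells/mL / (1.80 × 10^3 cells/mL) = 1111.1
x = 1111.1 / 114 = 9.75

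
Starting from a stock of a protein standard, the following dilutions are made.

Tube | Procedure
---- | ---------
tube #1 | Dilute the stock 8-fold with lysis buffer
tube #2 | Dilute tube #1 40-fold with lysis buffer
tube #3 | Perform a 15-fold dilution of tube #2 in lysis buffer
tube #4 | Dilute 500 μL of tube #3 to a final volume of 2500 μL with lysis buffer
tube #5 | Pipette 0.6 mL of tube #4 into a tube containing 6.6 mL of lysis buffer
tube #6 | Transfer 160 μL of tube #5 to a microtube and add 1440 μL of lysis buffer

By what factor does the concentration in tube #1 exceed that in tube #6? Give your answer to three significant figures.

3.60 × 10^5

Step 1: 8-fold → factor 8
Step 2: 40-fold → factor 40
Step 3: 15-fold → factor 15
Step 4: 500 μL brought to 2500 μL → factor 2500/500 = 5
Step 5: 0.6 mL + 6.6 mL = 7.2 mL total → factor 7.2/0.6 = 12
Step 6: 160 μL + 1440 μL = 1600 μL total → factor 1600/160 = 10
Dilution factor to tube #1 = 8; to tube #6 = 2.88 × 10^6
[tube #1]/[tube #6] = (factor to tube #6)/(factor to tube #1) = 2.88 × 10^6/8 = 3.60 × 10^5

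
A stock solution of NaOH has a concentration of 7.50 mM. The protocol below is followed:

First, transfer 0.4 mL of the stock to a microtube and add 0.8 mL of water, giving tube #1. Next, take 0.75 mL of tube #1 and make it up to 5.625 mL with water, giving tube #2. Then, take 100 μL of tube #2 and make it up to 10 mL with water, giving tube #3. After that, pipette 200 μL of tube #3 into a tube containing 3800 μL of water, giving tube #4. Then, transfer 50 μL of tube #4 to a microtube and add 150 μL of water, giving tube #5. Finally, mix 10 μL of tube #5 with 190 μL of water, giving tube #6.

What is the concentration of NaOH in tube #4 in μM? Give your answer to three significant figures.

Step 1: 0.4 mL + 0.8 mL = 1.2 mL total → factor 1.2/0.4 = 3
Step 2: 0.75 mL brought to 5.625 mL → factor 5.625/0.75 = 7.5
Step 3: 100 μL brought to 10 mL → factor 10000/100 = 100
Step 4: 200 μL + 3800 μL = 4000 μL total → factor 4000/200 = 20
Dilution factor through tube #4 = 3 × 7.5 × 100 × 20 = 45000
[tube #4] = 7.50 mM / 45000 = 0.0001667 mM = 0.167 μM

0.167 μM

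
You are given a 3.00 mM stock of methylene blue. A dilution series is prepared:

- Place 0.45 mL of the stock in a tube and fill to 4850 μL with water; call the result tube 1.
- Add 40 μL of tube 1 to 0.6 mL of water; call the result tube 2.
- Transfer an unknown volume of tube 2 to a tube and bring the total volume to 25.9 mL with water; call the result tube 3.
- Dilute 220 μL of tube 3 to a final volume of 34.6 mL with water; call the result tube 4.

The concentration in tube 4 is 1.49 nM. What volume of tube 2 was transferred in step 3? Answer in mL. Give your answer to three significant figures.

Step 1: 0.45 mL brought to 4850 μL → factor 4.85/0.45 = 10.778
Step 2: 40 μL + 0.6 mL = 640 μL total → factor 640/40 = 16
Step 3: v brought to 25.9 mL → factor = 25.9 mL/v
Step 4: 220 μL brought to 34.6 mL → factor 34600/220 = 157.27
Product of known-step factors = 27121
Overall factor = 3.00 mM / (1.49 nM) = 2.0134 × 10^6
Step-3 factor = 2.0134 × 10^6 / 27121 = 74.239
v = 25.9 mL / 74.239 = 0.349 mL

0.349 mL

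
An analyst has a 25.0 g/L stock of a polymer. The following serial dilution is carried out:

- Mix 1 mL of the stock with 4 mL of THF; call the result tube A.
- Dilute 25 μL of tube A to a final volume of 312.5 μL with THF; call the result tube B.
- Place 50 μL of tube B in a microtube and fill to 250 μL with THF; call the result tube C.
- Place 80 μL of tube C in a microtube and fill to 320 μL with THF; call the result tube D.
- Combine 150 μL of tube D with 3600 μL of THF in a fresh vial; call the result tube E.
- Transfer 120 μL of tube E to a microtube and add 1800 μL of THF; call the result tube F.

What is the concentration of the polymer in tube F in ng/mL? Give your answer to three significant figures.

50.0 ng/mL

Step 1: 1 mL + 4 mL = 5 mL total → factor 5/1 = 5
Step 2: 25 μL brought to 312.5 μL → factor 312.5/25 = 12.5
Step 3: 50 μL brought to 250 μL → factor 250/50 = 5
Step 4: 80 μL brought to 320 μL → factor 320/80 = 4
Step 5: 150 μL + 3600 μL = 3750 μL total → factor 3750/150 = 25
Step 6: 120 μL + 1800 μL = 1920 μL total → factor 1920/120 = 16
Overall dilution factor = 5 × 12.5 × 5 × 4 × 25 × 16 = 5 × 10^5
Final = 25.0 g/L / 5 × 10^5 = 5.000 × 10^-5 g/L = 50.0 ng/mL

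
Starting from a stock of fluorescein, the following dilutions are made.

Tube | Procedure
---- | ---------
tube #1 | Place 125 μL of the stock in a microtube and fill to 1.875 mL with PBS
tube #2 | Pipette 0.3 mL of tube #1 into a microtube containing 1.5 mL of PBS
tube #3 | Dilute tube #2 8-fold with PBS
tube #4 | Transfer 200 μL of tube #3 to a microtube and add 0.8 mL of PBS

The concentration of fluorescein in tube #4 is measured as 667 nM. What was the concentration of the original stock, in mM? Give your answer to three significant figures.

2.40 mM

Step 1: 125 μL brought to 1.875 mL → factor 1875/125 = 15
Step 2: 0.3 mL + 1.5 mL = 1.8 mL total → factor 1.8/0.3 = 6
Step 3: 8-fold → factor 8
Step 4: 200 μL + 0.8 mL = 1000 μL total → factor 1000/200 = 5
Overall dilution factor = 15 × 6 × 8 × 5 = 3600
Stock = 667 nM × 3600 = 2.401 × 10^6 nM = 2.40 mM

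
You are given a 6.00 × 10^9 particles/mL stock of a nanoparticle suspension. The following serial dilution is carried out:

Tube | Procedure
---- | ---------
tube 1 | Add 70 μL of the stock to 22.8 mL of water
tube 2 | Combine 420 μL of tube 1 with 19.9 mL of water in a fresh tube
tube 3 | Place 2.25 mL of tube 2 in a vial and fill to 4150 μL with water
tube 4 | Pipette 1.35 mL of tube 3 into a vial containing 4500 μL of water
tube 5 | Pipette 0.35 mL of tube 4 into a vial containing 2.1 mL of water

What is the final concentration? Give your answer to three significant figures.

6.78 × 10^3 particles/mL

Step 1: 70 μL + 22.8 mL = 22870 μL total → factor 22870/70 = 326.71
Step 2: 420 μL + 19.9 mL = 20320 μL total → factor 20320/420 = 48.381
Step 3: 2.25 mL brought to 4150 μL → factor 4.15/2.25 = 1.8444
Step 4: 1.35 mL + 4500 μL = 5.85 mL total → factor 5.85/1.35 = 4.3333
Step 5: 0.35 mL + 2.1 mL = 2.45 mL total → factor 2.45/0.35 = 7
Overall dilution factor = 326.71 × 48.381 × 1.8444 × 4.3333 × 7 = 8.8436 × 10^5
Final = 6.00 × 10^9 particles/mL / 8.8436 × 10^5 = 6.78 × 10^3 particles/mL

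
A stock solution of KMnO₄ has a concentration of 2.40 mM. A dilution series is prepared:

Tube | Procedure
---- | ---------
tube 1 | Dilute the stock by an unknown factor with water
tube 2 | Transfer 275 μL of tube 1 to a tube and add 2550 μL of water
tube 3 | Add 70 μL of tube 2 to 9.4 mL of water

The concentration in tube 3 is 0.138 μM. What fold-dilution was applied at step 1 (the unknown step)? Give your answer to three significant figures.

Step 1: unknown factor x
Step 2: 275 μL + 2550 μL = 2825 μL total → factor 2825/275 = 10.273
Step 3: 70 μL + 9.4 mL = 9470 μL total → factor 9470/70 = 135.29
Product of known-step factors = 1389.8
Overall factor = 2.40 mM / (0.138 μM) = 17391
x = 17391 / 1389.8 = 12.5

12.5-fold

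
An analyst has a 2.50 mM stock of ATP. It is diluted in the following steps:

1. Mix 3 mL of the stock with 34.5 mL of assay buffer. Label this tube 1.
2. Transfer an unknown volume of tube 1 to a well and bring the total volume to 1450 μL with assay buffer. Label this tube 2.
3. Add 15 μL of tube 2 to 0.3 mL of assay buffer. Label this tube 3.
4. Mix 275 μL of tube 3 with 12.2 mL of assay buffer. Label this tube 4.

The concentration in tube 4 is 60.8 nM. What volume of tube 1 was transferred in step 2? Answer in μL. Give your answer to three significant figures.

420 μL

Step 1: 3 mL + 34.5 mL = 37.5 mL total → factor 37.5/3 = 12.5
Step 2: v brought to 1450 μL → factor = 1450 μL/v
Step 3: 15 μL + 0.3 mL = 315 μL total → factor 315/15 = 21
Step 4: 275 μL + 12.2 mL = 12475 μL total → factor 12475/275 = 45.364
Product of known-step factors = 11908
Overall factor = 2.50 mM / (60.8 nM) = 41118
Step-2 factor = 41118 / 11908 = 3.453
v = 1450 μL / 3.453 = 420 μL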